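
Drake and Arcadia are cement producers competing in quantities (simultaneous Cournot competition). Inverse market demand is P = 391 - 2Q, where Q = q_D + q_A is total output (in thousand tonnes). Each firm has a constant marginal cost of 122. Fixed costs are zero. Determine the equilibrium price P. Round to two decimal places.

211.67

A representative firm's profit is π_i = q_i(391 - 2Q) - 122q_i.
First-order condition (treating rivals' output as given): 269 - 4q_i - 2q_j = 0.
With identical firms every q_j equals q_i, so q_j = q_i and 269 = 6q_i, giving q_i = 269/6.
Total output Q = 269/3, so price P = 391 - 2·(269/3) = 635/3.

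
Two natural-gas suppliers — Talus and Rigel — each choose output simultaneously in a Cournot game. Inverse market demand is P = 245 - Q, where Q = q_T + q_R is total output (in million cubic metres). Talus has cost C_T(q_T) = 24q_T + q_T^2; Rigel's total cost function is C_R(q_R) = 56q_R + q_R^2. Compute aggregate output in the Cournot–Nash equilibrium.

Talus's profit: π_T = (245 - Q)q_T - (24q_T + q_T²). Setting ∂π_T/∂q_T = 0: 221 - 4q_T - (q_R) = 0.
Rigel's first-order condition: 189 - 4q_R - (q_T) = 0.
So q_T = (221 - q_R)/4 and q_R = (189 - q_T)/4.
Substituting one into the other gives q_T = 139/3 and q_R = 107/3.
Total output Q = 139/3 + 107/3 = 82.

82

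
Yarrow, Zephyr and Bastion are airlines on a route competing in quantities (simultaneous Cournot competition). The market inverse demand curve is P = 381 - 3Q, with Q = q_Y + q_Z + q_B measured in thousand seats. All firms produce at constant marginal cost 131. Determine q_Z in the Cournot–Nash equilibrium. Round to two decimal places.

20.83

A representative firm's profit is π_i = q_i(381 - 3Q) - 131q_i.
First-order condition (treating rivals' output as given): 250 - 6q_i - 3·Σ_{j≠i} q_j = 0.
With identical firms every q_j equals q_i, so Σ_{j≠i} q_j = 2q_i and 250 = 12q_i, giving q_i = 125/6.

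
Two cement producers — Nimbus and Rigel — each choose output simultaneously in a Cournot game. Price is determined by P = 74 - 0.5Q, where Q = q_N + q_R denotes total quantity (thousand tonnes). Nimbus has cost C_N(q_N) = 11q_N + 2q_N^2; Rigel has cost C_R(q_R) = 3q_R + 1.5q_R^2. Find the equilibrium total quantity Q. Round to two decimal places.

27.34

Nimbus's profit: π_N = (74 - 0.5Q)q_N - (11q_N + 2q_N²). Setting ∂π_N/∂q_N = 0: 63 - 5q_N - (1/2)(q_R) = 0.
Rigel's profit: π_R = (74 - 0.5Q)q_R - (3q_R + (3/2)q_R²). Setting ∂π_R/∂q_R = 0: 71 - 4q_R - (1/2)(q_N) = 0.
Rearranging gives the reaction functions q_N = (63 - (1/2)q_R)/5 and q_R = (71 - (1/2)q_N)/4.
Solving the pair: q_N = 866/79, q_R = 1294/79.
Total output Q = 866/79 + 1294/79 = 27.3418.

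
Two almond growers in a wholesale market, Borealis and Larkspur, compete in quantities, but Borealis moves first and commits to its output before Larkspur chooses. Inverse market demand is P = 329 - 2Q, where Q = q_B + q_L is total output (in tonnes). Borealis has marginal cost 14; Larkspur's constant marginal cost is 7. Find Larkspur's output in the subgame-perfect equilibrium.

42

Solve by backward induction. Given q_B, the follower Larkspur maximises π_L = (329 - 2q_B - 2q_L)q_L - 7q_L.
∂π_L/∂q_L = 322 - 2q_B - 4q_L = 0 gives the reaction function q_L = (322 - 2q_B)/4.
Borealis substitutes q_L(q_B) into its own profit: π_B = q_B(329 - 2q_B - (322 - 2q_B)/2) - 14q_B = (168 - q_B)q_B - 14q_B.
Leader FOC: 154 - 2q_B = 0, so q_B = 77.
Then q_L = (322 - 2·77)/4 = 42.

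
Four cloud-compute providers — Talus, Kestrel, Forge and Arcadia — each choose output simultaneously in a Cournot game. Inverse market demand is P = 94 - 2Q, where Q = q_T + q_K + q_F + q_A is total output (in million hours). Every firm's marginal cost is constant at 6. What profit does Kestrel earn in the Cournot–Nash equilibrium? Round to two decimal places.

A representative firm's profit is π_i = q_i(94 - 2Q) - 6q_i.
First-order condition (treating rivals' output as given): 88 - 4q_i - 2·Σ_{j≠i} q_j = 0.
With identical firms every q_j equals q_i, so Σ_{j≠i} q_j = 3q_i and 88 = 10q_i, giving q_i = 44/5.
Price P = 94 - 2·(176/5) = 118/5.
Kestrel's profit: (118/5 - 6)·(44/5) = 154.8800.

154.88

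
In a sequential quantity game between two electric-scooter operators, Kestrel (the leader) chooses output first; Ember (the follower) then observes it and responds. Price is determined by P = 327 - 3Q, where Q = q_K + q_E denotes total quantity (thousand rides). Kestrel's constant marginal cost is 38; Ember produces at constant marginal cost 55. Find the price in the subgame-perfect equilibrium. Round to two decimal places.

114.50

The follower Ember best-responds to any q_K: π_E = (327 - 3Q)q_E - 55q_E.
Setting the follower's marginal profit to zero, 272 - 3q_K - 6q_E = 0, i.e. q_E = (272 - 3q_K)/6.
The leader anticipates this reaction. Substituting into P = 327 - 3Q gives P = 191 - (3/2)q_K, so π_K = (191 - (3/2)q_K)q_K - 38q_K.
Leader FOC: 153 - 3q_K = 0, so q_K = 51.
Then q_E = (272 - 3·51)/6 = 119/6.
Total output Q = 425/6, so price P = 327 - 3·(425/6) = 229/2.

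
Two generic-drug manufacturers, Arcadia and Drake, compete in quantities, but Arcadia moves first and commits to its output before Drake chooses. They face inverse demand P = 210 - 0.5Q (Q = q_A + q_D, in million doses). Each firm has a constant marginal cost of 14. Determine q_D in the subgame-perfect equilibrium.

Solve by backward induction. Given q_A, the follower Drake maximises π_D = (210 - (1/2)q_A - (1/2)q_D)q_D - 14q_D.
Setting the follower's marginal profit to zero, 196 - (1/2)q_A - q_D = 0, i.e. q_D = (196 - (1/2)q_A).
Arcadia substitutes q_D(q_A) into its own profit: π_A = q_A(210 - (1/2)q_A - (196 - (1/2)q_A)/2) - 14q_A = (112 - (1/4)q_A)q_A - 14q_A.
Leader FOC: 98 - (1/2)q_A = 0, so q_A = 196.
Then q_D = (196 - (1/2)·196) = 98.

98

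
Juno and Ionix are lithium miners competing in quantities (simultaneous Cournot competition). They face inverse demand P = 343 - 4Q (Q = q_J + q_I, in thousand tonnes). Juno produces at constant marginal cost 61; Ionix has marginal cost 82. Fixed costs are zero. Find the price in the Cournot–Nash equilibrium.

162

Juno's profit: π_J = (343 - 4Q)q_J - (61q_J). Setting ∂π_J/∂q_J = 0: 282 - 8q_J - 4(q_I) = 0.
Ionix's first-order condition: 261 - 8q_I - 4(q_J) = 0.
Best responses: q_J = (282 - 4q_I)/8, q_I = (261 - 4q_J)/8.
Solving the pair: q_J = 101/4, q_I = 20.
Total output Q = 181/4, so price P = 343 - 4·(181/4) = 162.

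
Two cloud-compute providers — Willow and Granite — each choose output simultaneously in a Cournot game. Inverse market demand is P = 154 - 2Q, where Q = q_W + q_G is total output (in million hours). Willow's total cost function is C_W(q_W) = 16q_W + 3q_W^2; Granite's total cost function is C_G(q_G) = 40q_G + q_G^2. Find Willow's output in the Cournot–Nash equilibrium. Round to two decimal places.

10.71

Willow's profit: π_W = (154 - 2Q)q_W - (16q_W + 3q_W²). Setting ∂π_W/∂q_W = 0: 138 - 10q_W - 2(q_G) = 0.
Granite's profit: π_G = (154 - 2Q)q_G - (40q_G + q_G²). Setting ∂π_G/∂q_G = 0: 114 - 6q_G - 2(q_W) = 0.
Rearranging gives the reaction functions q_W = (138 - 2q_G)/10 and q_G = (114 - 2q_W)/6.
Substituting one into the other gives q_W = 75/7 and q_G = 108/7.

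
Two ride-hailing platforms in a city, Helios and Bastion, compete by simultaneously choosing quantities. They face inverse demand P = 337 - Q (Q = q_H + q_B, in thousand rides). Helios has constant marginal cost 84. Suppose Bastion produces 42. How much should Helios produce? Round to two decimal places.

With the rival's output fixed at 42, Helios's profit is π_H = (337 - 42 - q_H)q_H - (84q_H) = (295 - q_H)q_H - (84q_H).
∂π_H/∂q_H = 211 - 2q_H = 0, so q_H = 211/2.

105.50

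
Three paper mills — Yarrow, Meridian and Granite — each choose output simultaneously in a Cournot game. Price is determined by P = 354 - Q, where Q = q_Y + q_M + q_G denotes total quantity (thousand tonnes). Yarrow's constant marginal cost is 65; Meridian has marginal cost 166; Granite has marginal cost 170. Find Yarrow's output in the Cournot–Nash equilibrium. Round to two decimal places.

Yarrow's profit: π_Y = (354 - Q)q_Y - (65q_Y). Setting ∂π_Y/∂q_Y = 0: 289 - 2q_Y - (q_M + q_G) = 0.
Meridian's profit: π_M = (354 - Q)q_M - (166q_M). Setting ∂π_M/∂q_M = 0: 188 - 2q_M - (q_Y + q_G) = 0.
Granite's profit: π_G = (354 - Q)q_G - (170q_G). Setting ∂π_G/∂q_G = 0: 184 - 2q_G - (q_Y + q_M) = 0.
Adding the 3 conditions: 661 − 2Q − 2Q = 0, i.e. Q = 661/4.
Back-substituting: q_Y = (289 − 661/4) = 495/4, q_M = (188 − 661/4) = 91/4, q_G = (184 − 661/4) = 75/4.

123.75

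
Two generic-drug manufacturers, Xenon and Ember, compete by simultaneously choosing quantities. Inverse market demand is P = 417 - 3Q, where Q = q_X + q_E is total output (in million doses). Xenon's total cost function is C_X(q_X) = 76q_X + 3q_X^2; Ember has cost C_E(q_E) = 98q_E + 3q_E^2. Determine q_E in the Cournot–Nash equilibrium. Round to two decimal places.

Xenon's profit: π_X = (417 - 3Q)q_X - (76q_X + 3q_X²). Setting ∂π_X/∂q_X = 0: 341 - 12q_X - 3(q_E) = 0.
Ember's first-order condition: 319 - 12q_E - 3(q_X) = 0.
Rearranging gives the reaction functions q_X = (341 - 3q_E)/12 and q_E = (319 - 3q_X)/12.
Substituting one into the other gives q_X = 209/9 and q_E = 187/9.

20.78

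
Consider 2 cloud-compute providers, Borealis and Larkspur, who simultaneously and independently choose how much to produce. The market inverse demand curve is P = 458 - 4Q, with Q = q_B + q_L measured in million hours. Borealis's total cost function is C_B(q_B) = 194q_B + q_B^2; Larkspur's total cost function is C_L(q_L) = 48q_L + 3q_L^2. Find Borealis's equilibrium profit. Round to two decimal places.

Borealis's profit: π_B = (458 - 4Q)q_B - (194q_B + q_B²). Setting ∂π_B/∂q_B = 0: 264 - 10q_B - 4(q_L) = 0.
Larkspur's profit: π_L = (458 - 4Q)q_L - (48q_L + 3q_L²). Setting ∂π_L/∂q_L = 0: 410 - 14q_L - 4(q_B) = 0.
Best responses: q_B = (264 - 4q_L)/10, q_L = (410 - 4q_B)/14.
Solving the pair: q_B = 514/31, q_L = 761/31.
Price P = 458 - 4·(1275/31) = 293.4839.
Borealis's profit: 293.4839·(514/31) - 194·(514/31) - (514/31)² = 1374.5890.

1374.59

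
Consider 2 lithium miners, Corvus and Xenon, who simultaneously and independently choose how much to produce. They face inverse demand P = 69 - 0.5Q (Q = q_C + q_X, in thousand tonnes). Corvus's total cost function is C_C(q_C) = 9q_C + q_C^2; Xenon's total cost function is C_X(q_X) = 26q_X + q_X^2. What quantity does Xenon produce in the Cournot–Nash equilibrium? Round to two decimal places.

11.31

Corvus's profit: π_C = (69 - 0.5Q)q_C - (9q_C + q_C²). Setting ∂π_C/∂q_C = 0: 60 - 3q_C - (1/2)(q_X) = 0.
Xenon's first-order condition: 43 - 3q_X - (1/2)(q_C) = 0.
So q_C = (60 - (1/2)q_X)/3 and q_X = (43 - (1/2)q_C)/3.
Solving the pair: q_C = 634/35, q_X = 396/35.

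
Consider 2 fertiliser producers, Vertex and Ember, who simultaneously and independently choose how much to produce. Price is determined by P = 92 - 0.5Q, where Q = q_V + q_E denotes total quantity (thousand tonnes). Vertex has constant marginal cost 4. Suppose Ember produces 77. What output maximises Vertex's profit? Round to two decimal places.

With the rival's output fixed at 77, Vertex's profit is π_V = (92 - (1/2)·77 - (1/2)q_V)q_V - (4q_V) = (107/2 - (1/2)q_V)q_V - (4q_V).
∂π_V/∂q_V = 99/2 - q_V = 0, so q_V = 99/2.

49.50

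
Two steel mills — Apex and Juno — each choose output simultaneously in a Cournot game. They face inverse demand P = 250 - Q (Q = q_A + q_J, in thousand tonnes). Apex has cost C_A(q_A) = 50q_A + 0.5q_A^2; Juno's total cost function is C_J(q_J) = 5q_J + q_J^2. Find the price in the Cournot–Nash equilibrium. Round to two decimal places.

150.91

Apex's profit: π_A = (250 - Q)q_A - (50q_A + (1/2)q_A²). Setting ∂π_A/∂q_A = 0: 200 - 3q_A - (q_J) = 0.
Juno's first-order condition: 245 - 4q_J - (q_A) = 0.
So q_A = (200 - q_J)/3 and q_J = (245 - q_A)/4.
Solving the pair: q_A = 555/11, q_J = 535/11.
Total output Q = 1090/11, so price P = 250 - 1090/11 = 1660/11.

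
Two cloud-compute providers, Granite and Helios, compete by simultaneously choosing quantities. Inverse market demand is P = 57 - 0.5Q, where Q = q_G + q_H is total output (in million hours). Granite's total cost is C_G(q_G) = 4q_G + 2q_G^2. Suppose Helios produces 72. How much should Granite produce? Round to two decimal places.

With the rival's output fixed at 72, Granite's profit is π_G = (57 - (1/2)·72 - (1/2)q_G)q_G - (4q_G + 2q_G²) = (21 - (1/2)q_G)q_G - (4q_G + 2q_G²).
∂π_G/∂q_G = 17 - 5q_G = 0, so q_G = 17/5.

3.40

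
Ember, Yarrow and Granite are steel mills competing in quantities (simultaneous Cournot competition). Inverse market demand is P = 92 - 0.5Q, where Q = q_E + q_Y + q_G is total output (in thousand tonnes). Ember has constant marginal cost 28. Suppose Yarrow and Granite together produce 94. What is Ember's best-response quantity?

17

With rivals' combined output fixed at 94, Ember's profit is π_E = (92 - (1/2)·94 - (1/2)q_E)q_E - (28q_E) = (45 - (1/2)q_E)q_E - (28q_E).
∂π_E/∂q_E = 17 - q_E = 0, so q_E = 17.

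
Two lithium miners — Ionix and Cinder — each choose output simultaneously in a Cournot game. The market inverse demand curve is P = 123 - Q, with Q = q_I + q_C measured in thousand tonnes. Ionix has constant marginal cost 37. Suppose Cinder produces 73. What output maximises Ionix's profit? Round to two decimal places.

6.50

With the rival's output fixed at 73, Ionix's profit is π_I = (123 - 73 - q_I)q_I - (37q_I) = (50 - q_I)q_I - (37q_I).
∂π_I/∂q_I = 13 - 2q_I = 0, so q_I = 13/2.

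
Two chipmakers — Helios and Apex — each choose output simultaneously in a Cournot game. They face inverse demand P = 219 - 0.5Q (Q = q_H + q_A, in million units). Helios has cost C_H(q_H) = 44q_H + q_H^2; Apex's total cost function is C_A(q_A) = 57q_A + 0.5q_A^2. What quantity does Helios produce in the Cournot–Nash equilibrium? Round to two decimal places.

Helios's profit: π_H = (219 - 0.5Q)q_H - (44q_H + q_H²). Setting ∂π_H/∂q_H = 0: 175 - 3q_H - (1/2)(q_A) = 0.
Apex's first-order condition: 162 - 2q_A - (1/2)(q_H) = 0.
Best responses: q_H = (175 - (1/2)q_A)/3, q_A = (162 - (1/2)q_H)/2.
Substituting one into the other gives q_H = 1076/23 and q_A = 1594/23.

46.78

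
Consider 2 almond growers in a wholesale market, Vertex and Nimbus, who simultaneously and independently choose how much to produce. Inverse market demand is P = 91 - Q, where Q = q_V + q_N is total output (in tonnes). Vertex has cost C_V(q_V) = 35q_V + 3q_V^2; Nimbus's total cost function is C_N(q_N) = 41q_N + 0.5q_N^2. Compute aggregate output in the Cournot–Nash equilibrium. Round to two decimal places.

Vertex's profit: π_V = (91 - Q)q_V - (35q_V + 3q_V²). Setting ∂π_V/∂q_V = 0: 56 - 8q_V - (q_N) = 0.
Nimbus's profit: π_N = (91 - Q)q_N - (41q_N + (1/2)q_N²). Setting ∂π_N/∂q_N = 0: 50 - 3q_N - (q_V) = 0.
So q_V = (56 - q_N)/8 and q_N = (50 - q_V)/3.
Solving the pair: q_V = 118/23, q_N = 344/23.
Total output Q = 118/23 + 344/23 = 462/23.

20.09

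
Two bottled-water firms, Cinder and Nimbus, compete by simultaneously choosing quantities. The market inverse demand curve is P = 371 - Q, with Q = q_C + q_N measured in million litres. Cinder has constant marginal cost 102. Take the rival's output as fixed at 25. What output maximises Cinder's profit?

122

With the rival's output fixed at 25, Cinder's profit is π_C = (371 - 25 - q_C)q_C - (102q_C) = (346 - q_C)q_C - (102q_C).
∂π_C/∂q_C = 244 - 2q_C = 0, so q_C = 122.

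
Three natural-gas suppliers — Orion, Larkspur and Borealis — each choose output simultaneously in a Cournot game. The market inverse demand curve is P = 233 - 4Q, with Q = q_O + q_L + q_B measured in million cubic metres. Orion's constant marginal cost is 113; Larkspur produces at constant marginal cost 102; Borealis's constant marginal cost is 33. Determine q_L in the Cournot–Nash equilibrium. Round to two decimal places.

4.56

Orion's profit: π_O = (233 - 4Q)q_O - (113q_O). Setting ∂π_O/∂q_O = 0: 120 - 8q_O - 4(q_L + q_B) = 0.
Larkspur's first-order condition: 131 - 8q_L - 4(q_O + q_B) = 0.
Borealis's profit: π_B = (233 - 4Q)q_B - (33q_B). Setting ∂π_B/∂q_B = 0: 200 - 8q_B - 4(q_O + q_L) = 0.
Adding the 3 first-order conditions: 451 − 16Q = 0, so Q = 451/16.
Back-substituting: q_O = (120 − 451/4)/4 = 29/16, q_L = (131 − 451/4)/4 = 73/16, q_B = (200 − 451/4)/4 = 349/16.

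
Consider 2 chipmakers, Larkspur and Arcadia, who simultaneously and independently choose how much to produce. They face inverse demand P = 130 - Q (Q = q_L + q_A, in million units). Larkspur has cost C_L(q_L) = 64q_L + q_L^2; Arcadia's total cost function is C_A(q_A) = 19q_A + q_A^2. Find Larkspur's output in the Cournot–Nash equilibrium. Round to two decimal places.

10.20

Larkspur's profit: π_L = (130 - Q)q_L - (64q_L + q_L²). Setting ∂π_L/∂q_L = 0: 66 - 4q_L - (q_A) = 0.
Arcadia's profit: π_A = (130 - Q)q_A - (19q_A + q_A²). Setting ∂π_A/∂q_A = 0: 111 - 4q_A - (q_L) = 0.
Best responses: q_L = (66 - q_A)/4, q_A = (111 - q_L)/4.
Substituting one into the other gives q_L = 51/5 and q_A = 126/5.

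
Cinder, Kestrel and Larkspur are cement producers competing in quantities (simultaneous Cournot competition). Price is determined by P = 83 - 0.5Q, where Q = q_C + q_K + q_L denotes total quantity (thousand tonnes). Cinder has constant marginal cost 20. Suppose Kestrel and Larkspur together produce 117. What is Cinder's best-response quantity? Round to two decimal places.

With rivals' combined output fixed at 117, Cinder's profit is π_C = (83 - (1/2)·117 - (1/2)q_C)q_C - (20q_C) = (49/2 - (1/2)q_C)q_C - (20q_C).
∂π_C/∂q_C = 9/2 - q_C = 0, so q_C = 9/2.

4.50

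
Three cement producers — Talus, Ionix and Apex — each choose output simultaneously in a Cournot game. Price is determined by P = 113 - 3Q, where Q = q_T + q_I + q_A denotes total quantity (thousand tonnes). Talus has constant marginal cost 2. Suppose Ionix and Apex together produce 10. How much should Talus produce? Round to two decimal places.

13.50

With rivals' combined output fixed at 10, Talus's profit is π_T = (113 - 3·10 - 3q_T)q_T - (2q_T) = (83 - 3q_T)q_T - (2q_T).
∂π_T/∂q_T = 81 - 6q_T = 0, so q_T = 27/2.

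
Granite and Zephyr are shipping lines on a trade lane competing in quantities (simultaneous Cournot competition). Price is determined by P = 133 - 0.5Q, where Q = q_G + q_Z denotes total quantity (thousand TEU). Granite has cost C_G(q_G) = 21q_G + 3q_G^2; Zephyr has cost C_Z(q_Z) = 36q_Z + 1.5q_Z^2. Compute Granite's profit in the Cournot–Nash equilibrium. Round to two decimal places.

725.40

Granite's profit: π_G = (133 - 0.5Q)q_G - (21q_G + 3q_G²). Setting ∂π_G/∂q_G = 0: 112 - 7q_G - (1/2)(q_Z) = 0.
Zephyr's first-order condition: 97 - 4q_Z - (1/2)(q_G) = 0.
Rearranging gives the reaction functions q_G = (112 - (1/2)q_Z)/7 and q_Z = (97 - (1/2)q_G)/4.
Solving the pair: q_G = 1598/111, q_Z = 22.4505.
Price P = 133 - (1/2)·36.8468 = 114.5766.
Granite's profit: 114.5766·(1598/111) - 21·(1598/111) - 3(1598/111)² = 725.3968.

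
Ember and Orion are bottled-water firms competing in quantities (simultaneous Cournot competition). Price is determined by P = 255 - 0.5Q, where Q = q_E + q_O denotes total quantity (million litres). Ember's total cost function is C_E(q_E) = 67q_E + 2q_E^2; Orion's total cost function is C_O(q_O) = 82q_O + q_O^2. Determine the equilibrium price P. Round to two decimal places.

Ember's profit: π_E = (255 - 0.5Q)q_E - (67q_E + 2q_E²). Setting ∂π_E/∂q_E = 0: 188 - 5q_E - (1/2)(q_O) = 0.
Orion's first-order condition: 173 - 3q_O - (1/2)(q_E) = 0.
Best responses: q_E = (188 - (1/2)q_O)/5, q_O = (173 - (1/2)q_E)/3.
Solving the pair: q_E = 1910/59, q_O = 52.2712.
Total output Q = 84.6441, so price P = 255 - (1/2)·84.6441 = 212.6780.

212.68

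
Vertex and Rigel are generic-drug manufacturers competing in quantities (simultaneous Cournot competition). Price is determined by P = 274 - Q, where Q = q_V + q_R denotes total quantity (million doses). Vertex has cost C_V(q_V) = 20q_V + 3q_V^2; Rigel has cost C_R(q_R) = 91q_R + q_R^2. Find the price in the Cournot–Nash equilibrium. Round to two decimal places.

208.10

Vertex's profit: π_V = (274 - Q)q_V - (20q_V + 3q_V²). Setting ∂π_V/∂q_V = 0: 254 - 8q_V - (q_R) = 0.
Rigel's profit: π_R = (274 - Q)q_R - (91q_R + q_R²). Setting ∂π_R/∂q_R = 0: 183 - 4q_R - (q_V) = 0.
Rearranging gives the reaction functions q_V = (254 - q_R)/8 and q_R = (183 - q_V)/4.
Solving the pair: q_V = 833/31, q_R = 1210/31.
Total output Q = 65.9032, so price P = 274 - 65.9032 = 208.0968.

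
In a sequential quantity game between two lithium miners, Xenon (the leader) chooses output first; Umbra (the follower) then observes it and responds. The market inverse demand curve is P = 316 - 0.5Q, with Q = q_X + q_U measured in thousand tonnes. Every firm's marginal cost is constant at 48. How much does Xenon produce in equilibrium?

268

Solve by backward induction. Given q_X, the follower Umbra maximises π_U = (316 - (1/2)q_X - (1/2)q_U)q_U - 48q_U.
Follower FOC: 268 - (1/2)q_X - q_U = 0, so q_U(q_X) = (268 - (1/2)q_X).
Xenon substitutes q_U(q_X) into its own profit: π_X = q_X(316 - (1/2)q_X - (268 - (1/2)q_X)/2) - 48q_X = (182 - (1/4)q_X)q_X - 48q_X.
The leader's first-order condition 134 - (1/2)q_X = 0 yields q_X = 268.
Then q_U = (268 - (1/2)·268) = 134.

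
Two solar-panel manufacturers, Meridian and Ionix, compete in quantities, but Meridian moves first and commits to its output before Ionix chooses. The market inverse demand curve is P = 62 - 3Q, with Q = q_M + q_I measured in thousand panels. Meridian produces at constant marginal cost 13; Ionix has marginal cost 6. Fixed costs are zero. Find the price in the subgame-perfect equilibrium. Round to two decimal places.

The follower Ionix best-responds to any q_M: π_I = (62 - 3Q)q_I - 6q_I.
∂π_I/∂q_I = 56 - 3q_M - 6q_I = 0 gives the reaction function q_I = (56 - 3q_M)/6.
The leader anticipates this reaction. Substituting into P = 62 - 3Q gives P = 34 - (3/2)q_M, so π_M = (34 - (3/2)q_M)q_M - 13q_M.
Maximising: ∂π_M/∂q_M = 21 - 3q_M = 0, giving q_M = 7.
Then q_I = (56 - 3·7)/6 = 35/6.
Total output Q = 77/6, so price P = 62 - 3·(77/6) = 47/2.

23.50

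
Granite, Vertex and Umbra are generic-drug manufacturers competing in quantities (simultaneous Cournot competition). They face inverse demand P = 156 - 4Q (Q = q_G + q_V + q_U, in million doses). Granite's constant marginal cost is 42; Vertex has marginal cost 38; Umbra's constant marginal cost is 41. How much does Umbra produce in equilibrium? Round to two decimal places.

Granite's profit: π_G = (156 - 4Q)q_G - (42q_G). Setting ∂π_G/∂q_G = 0: 114 - 8q_G - 4(q_V + q_U) = 0.
Vertex's first-order condition: 118 - 8q_V - 4(q_G + q_U) = 0.
Umbra's first-order condition: 115 - 8q_U - 4(q_G + q_V) = 0.
Summing all 3 equations gives 347 − 16Q = 0, hence Q = 347/16.
Back-substituting: q_G = (114 − 347/4)/4 = 109/16, q_V = (118 − 347/4)/4 = 125/16, q_U = (115 − 347/4)/4 = 113/16.

7.06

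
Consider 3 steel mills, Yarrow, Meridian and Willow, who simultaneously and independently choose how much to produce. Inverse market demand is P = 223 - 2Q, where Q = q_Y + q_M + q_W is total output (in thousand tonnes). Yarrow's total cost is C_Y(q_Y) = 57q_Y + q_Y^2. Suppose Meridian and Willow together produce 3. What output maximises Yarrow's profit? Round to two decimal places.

26.67

With rivals' combined output fixed at 3, Yarrow's profit is π_Y = (223 - 2·3 - 2q_Y)q_Y - (57q_Y + q_Y²) = (217 - 2q_Y)q_Y - (57q_Y + q_Y²).
∂π_Y/∂q_Y = 160 - 6q_Y = 0, so q_Y = 80/3.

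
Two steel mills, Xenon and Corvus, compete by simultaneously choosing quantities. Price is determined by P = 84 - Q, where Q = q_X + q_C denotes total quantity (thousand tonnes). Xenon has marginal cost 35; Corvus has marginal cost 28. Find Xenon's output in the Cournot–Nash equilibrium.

Xenon's profit: π_X = (84 - Q)q_X - (35q_X). Setting ∂π_X/∂q_X = 0: 49 - 2q_X - (q_C) = 0.
Corvus's first-order condition: 56 - 2q_C - (q_X) = 0.
Best responses: q_X = (49 - q_C)/2, q_C = (56 - q_X)/2.
Substituting one into the other gives q_X = 14 and q_C = 21.

14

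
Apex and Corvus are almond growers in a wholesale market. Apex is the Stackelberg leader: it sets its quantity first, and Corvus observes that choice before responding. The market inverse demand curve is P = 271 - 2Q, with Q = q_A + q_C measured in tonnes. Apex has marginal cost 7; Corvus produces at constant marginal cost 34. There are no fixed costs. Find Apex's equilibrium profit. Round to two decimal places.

5292.56

Solve by backward induction. Given q_A, the follower Corvus maximises π_C = (271 - 2q_A - 2q_C)q_C - 34q_C.
Setting the follower's marginal profit to zero, 237 - 2q_A - 4q_C = 0, i.e. q_C = (237 - 2q_A)/4.
The leader anticipates this reaction. Substituting into P = 271 - 2Q gives P = 305/2 - q_A, so π_A = (305/2 - q_A)q_A - 7q_A.
Leader FOC: 291/2 - 2q_A = 0, so q_A = 291/4.
Then q_C = (237 - 2·(291/4))/4 = 183/8.
Price P = 271 - 2·(765/8) = 319/4.
Apex's profit: (319/4 - 7)·(291/4) = 5292.5625.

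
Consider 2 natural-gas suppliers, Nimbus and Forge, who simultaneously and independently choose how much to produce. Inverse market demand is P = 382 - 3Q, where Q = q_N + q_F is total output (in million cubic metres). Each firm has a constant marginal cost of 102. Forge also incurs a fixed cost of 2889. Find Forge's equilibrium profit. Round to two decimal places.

14.70

A representative firm's profit is π_i = q_i(382 - 3Q) - 102q_i.
First-order condition (treating rivals' output as given): 280 - 6q_i - 3q_j = 0.
With identical firms every q_j equals q_i, so q_j = q_i and 280 = 9q_i, giving q_i = 280/9.
Price P = 382 - 3·(560/9) = 586/3.
Forge's profit: (586/3 - 102)·(280/9) - 2889 = 397/27.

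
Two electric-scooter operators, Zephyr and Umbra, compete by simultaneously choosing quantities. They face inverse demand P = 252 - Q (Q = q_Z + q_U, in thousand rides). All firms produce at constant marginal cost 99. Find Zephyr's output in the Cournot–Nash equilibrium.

Each firm earns π_i = (252 - Q)q_i - 99q_i.
First-order condition (treating rivals' output as given): 153 - 2q_i - q_j = 0.
By symmetry each firm produces the same amount; substituting q_j = q_i yields q_i = 153/3 = 51.

51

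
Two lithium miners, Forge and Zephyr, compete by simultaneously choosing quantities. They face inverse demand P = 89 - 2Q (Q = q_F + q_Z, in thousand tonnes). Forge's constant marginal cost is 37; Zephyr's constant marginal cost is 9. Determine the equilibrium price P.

45

Forge's profit: π_F = (89 - 2Q)q_F - (37q_F). Setting ∂π_F/∂q_F = 0: 52 - 4q_F - 2(q_Z) = 0.
Zephyr's profit: π_Z = (89 - 2Q)q_Z - (9q_Z). Setting ∂π_Z/∂q_Z = 0: 80 - 4q_Z - 2(q_F) = 0.
So q_F = (52 - 2q_Z)/4 and q_Z = (80 - 2q_F)/4.
Substituting one into the other gives q_F = 4 and q_Z = 18.
Total output Q = 22, so price P = 89 - 2·22 = 45.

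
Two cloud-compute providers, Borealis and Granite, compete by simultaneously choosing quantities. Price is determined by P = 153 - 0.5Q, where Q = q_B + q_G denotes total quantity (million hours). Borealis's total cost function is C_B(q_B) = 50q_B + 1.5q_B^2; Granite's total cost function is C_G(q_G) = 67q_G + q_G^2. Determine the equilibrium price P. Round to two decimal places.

Borealis's profit: π_B = (153 - 0.5Q)q_B - (50q_B + (3/2)q_B²). Setting ∂π_B/∂q_B = 0: 103 - 4q_B - (1/2)(q_G) = 0.
Granite's first-order condition: 86 - 3q_G - (1/2)(q_B) = 0.
So q_B = (103 - (1/2)q_G)/4 and q_G = (86 - (1/2)q_B)/3.
Solving the pair: q_B = 1064/47, q_G = 1170/47.
Total output Q = 47.5319, so price P = 153 - (1/2)·47.5319 = 129.2340.

129.23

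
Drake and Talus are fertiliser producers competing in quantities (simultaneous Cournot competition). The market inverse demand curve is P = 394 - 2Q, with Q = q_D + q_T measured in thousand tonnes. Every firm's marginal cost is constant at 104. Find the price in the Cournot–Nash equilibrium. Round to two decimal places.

200.67

Each firm earns π_i = (394 - 2Q)q_i - 104q_i.
First-order condition (treating rivals' output as given): 290 - 4q_i - 2q_j = 0.
With identical firms every q_j equals q_i, so q_j = q_i and 290 = 6q_i, giving q_i = 145/3.
Total output Q = 290/3, so price P = 394 - 2·(290/3) = 602/3.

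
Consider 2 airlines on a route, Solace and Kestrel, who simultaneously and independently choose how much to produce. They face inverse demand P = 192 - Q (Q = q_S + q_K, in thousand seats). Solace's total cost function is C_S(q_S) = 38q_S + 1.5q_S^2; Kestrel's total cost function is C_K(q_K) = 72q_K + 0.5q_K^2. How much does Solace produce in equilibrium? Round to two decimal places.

Solace's profit: π_S = (192 - Q)q_S - (38q_S + (3/2)q_S²). Setting ∂π_S/∂q_S = 0: 154 - 5q_S - (q_K) = 0.
Kestrel's profit: π_K = (192 - Q)q_K - (72q_K + (1/2)q_K²). Setting ∂π_K/∂q_K = 0: 120 - 3q_K - (q_S) = 0.
Rearranging gives the reaction functions q_S = (154 - q_K)/5 and q_K = (120 - q_S)/3.
Substituting one into the other gives q_S = 171/7 and q_K = 223/7.

24.43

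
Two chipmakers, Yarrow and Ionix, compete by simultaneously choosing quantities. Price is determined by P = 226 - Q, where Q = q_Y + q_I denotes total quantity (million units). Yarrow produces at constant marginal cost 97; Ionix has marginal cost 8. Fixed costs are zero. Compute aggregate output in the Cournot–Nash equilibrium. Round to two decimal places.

Yarrow's profit: π_Y = (226 - Q)q_Y - (97q_Y). Setting ∂π_Y/∂q_Y = 0: 129 - 2q_Y - (q_I) = 0.
Ionix's profit: π_I = (226 - Q)q_I - (8q_I). Setting ∂π_I/∂q_I = 0: 218 - 2q_I - (q_Y) = 0.
So q_Y = (129 - q_I)/2 and q_I = (218 - q_Y)/2.
Substituting one into the other gives q_Y = 40/3 and q_I = 307/3.
Total output Q = 40/3 + 307/3 = 347/3.

115.67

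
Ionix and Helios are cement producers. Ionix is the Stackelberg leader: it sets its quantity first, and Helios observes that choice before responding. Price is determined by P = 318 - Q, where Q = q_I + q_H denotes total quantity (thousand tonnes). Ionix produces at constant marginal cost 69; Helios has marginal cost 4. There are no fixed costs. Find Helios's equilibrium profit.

The follower Helios best-responds to any q_I: π_H = (318 - Q)q_H - 4q_H.
∂π_H/∂q_H = 314 - q_I - 2q_H = 0 gives the reaction function q_H = (314 - q_I)/2.
The leader anticipates this reaction. Substituting into P = 318 - Q gives P = 161 - (1/2)q_I, so π_I = (161 - (1/2)q_I)q_I - 69q_I.
Leader FOC: 92 - q_I = 0, so q_I = 92.
Then q_H = (314 - 92)/2 = 111.
Price P = 318 - 203 = 115.
Helios's profit: (115 - 4)·111 = 12321.

12321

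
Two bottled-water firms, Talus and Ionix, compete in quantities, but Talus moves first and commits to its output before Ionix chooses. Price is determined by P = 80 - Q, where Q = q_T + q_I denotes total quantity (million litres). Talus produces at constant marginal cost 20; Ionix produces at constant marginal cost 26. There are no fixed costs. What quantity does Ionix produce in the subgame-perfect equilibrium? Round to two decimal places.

10.50

The follower Ionix best-responds to any q_T: π_I = (80 - Q)q_I - 26q_I.
Follower FOC: 54 - q_T - 2q_I = 0, so q_I(q_T) = (54 - q_T)/2.
The leader anticipates this reaction. Substituting into P = 80 - Q gives P = 53 - (1/2)q_T, so π_T = (53 - (1/2)q_T)q_T - 20q_T.
Leader FOC: 33 - q_T = 0, so q_T = 33.
Then q_I = (54 - 33)/2 = 21/2.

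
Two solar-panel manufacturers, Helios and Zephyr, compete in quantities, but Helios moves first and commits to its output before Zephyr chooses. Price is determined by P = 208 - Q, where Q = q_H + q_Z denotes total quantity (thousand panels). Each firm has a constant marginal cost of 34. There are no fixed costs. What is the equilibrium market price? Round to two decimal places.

The follower Zephyr best-responds to any q_H: π_Z = (208 - Q)q_Z - 34q_Z.
Setting the follower's marginal profit to zero, 174 - q_H - 2q_Z = 0, i.e. q_Z = (174 - q_H)/2.
Helios substitutes q_Z(q_H) into its own profit: π_H = q_H(208 - q_H - (174 - q_H)/2) - 34q_H = (121 - (1/2)q_H)q_H - 34q_H.
Maximising: ∂π_H/∂q_H = 87 - q_H = 0, giving q_H = 87.
Then q_Z = (174 - 87)/2 = 87/2.
Total output Q = 261/2, so price P = 208 - 261/2 = 155/2.

77.50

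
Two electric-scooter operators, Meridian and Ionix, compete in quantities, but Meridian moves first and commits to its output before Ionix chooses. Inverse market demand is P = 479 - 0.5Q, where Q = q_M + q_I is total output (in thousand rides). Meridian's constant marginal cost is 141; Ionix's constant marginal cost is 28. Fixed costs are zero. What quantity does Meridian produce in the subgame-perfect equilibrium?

Solve by backward induction. Given q_M, the follower Ionix maximises π_I = (479 - (1/2)q_M - (1/2)q_I)q_I - 28q_I.
Follower FOC: 451 - (1/2)q_M - q_I = 0, so q_I(q_M) = (451 - (1/2)q_M).
Meridian substitutes q_I(q_M) into its own profit: π_M = q_M(479 - (1/2)q_M - (451 - (1/2)q_M)/2) - 141q_M = (507/2 - (1/4)q_M)q_M - 141q_M.
The leader's first-order condition 225/2 - (1/2)q_M = 0 yields q_M = 225.
Then q_I = (451 - (1/2)·225) = 677/2.

225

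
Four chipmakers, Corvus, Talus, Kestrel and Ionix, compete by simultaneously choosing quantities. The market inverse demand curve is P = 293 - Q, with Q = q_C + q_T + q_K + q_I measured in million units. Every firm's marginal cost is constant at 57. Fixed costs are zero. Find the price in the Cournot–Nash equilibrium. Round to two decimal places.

104.20

Each firm earns π_i = (293 - Q)q_i - 57q_i.
First-order condition (treating rivals' output as given): 236 - 2q_i - Σ_{j≠i} q_j = 0.
By symmetry each firm produces the same amount; substituting Σ_{j≠i} q_j = 3q_i yields q_i = 236/5.
Total output Q = 944/5, so price P = 293 - 944/5 = 521/5.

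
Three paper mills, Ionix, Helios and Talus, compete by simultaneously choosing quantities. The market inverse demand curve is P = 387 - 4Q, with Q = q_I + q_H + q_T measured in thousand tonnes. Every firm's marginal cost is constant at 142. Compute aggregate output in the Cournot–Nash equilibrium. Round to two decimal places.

45.94

A representative firm's profit is π_i = q_i(387 - 4Q) - 142q_i.
Setting ∂π_i/∂q_i = 0 with rivals' quantities fixed: 245 - 8q_i - 4·Σ_{j≠i} q_j = 0.
With identical firms every q_j equals q_i, so Σ_{j≠i} q_j = 2q_i and 245 = 16q_i, giving q_i = 245/16.
Total output Q = 245/16 + 245/16 + 245/16 = 735/16.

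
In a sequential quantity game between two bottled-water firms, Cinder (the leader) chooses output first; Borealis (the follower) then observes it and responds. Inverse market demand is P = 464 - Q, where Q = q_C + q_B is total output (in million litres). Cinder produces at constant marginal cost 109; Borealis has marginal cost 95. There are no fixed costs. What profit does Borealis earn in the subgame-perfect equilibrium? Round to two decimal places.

9850.56

Solve by backward induction. Given q_C, the follower Borealis maximises π_B = (464 - q_C - q_B)q_B - 95q_B.
Follower FOC: 369 - q_C - 2q_B = 0, so q_B(q_C) = (369 - q_C)/2.
Cinder substitutes q_B(q_C) into its own profit: π_C = q_C(464 - q_C - (369 - q_C)/2) - 109q_C = (559/2 - (1/2)q_C)q_C - 109q_C.
Maximising: ∂π_C/∂q_C = 341/2 - q_C = 0, giving q_C = 341/2.
Then q_B = (369 - 341/2)/2 = 397/4.
Price P = 464 - 1079/4 = 777/4.
Borealis's profit: (777/4 - 95)·(397/4) = 9850.5625.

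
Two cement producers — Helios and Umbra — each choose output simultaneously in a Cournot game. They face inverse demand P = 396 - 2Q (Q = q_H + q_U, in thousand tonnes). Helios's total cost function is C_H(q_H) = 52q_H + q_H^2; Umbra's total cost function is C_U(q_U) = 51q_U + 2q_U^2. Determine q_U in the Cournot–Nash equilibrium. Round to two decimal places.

31.41

Helios's profit: π_H = (396 - 2Q)q_H - (52q_H + q_H²). Setting ∂π_H/∂q_H = 0: 344 - 6q_H - 2(q_U) = 0.
Umbra's first-order condition: 345 - 8q_U - 2(q_H) = 0.
Best responses: q_H = (344 - 2q_U)/6, q_U = (345 - 2q_H)/8.
Substituting one into the other gives q_H = 1031/22 and q_U = 691/22.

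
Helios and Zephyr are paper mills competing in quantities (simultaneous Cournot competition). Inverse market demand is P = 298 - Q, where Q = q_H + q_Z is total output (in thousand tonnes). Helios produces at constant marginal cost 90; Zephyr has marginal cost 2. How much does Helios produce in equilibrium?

Helios's profit: π_H = (298 - Q)q_H - (90q_H). Setting ∂π_H/∂q_H = 0: 208 - 2q_H - (q_Z) = 0.
Zephyr's first-order condition: 296 - 2q_Z - (q_H) = 0.
So q_H = (208 - q_Z)/2 and q_Z = (296 - q_H)/2.
Solving the pair: q_H = 40, q_Z = 128.

40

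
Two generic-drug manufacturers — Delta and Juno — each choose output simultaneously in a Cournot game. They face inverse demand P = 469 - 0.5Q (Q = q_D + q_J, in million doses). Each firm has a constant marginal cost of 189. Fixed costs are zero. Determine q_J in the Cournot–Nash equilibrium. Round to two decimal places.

186.67

Each firm earns π_i = (469 - 0.5Q)q_i - 189q_i.
Setting ∂π_i/∂q_i = 0 with rivals' quantities fixed: 280 - q_i - (1/2)q_j = 0.
With identical firms every q_j equals q_i, so q_j = q_i and 280 = (3/2)q_i, giving q_i = 560/3.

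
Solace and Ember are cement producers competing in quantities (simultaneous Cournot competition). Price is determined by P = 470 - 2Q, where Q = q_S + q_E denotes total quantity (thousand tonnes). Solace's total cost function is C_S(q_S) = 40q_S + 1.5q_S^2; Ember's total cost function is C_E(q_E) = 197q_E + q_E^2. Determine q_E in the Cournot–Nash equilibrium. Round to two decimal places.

Solace's profit: π_S = (470 - 2Q)q_S - (40q_S + (3/2)q_S²). Setting ∂π_S/∂q_S = 0: 430 - 7q_S - 2(q_E) = 0.
Ember's profit: π_E = (470 - 2Q)q_E - (197q_E + q_E²). Setting ∂π_E/∂q_E = 0: 273 - 6q_E - 2(q_S) = 0.
Rearranging gives the reaction functions q_S = (430 - 2q_E)/7 and q_E = (273 - 2q_S)/6.
Substituting one into the other gives q_S = 1017/19 and q_E = 1051/38.

27.66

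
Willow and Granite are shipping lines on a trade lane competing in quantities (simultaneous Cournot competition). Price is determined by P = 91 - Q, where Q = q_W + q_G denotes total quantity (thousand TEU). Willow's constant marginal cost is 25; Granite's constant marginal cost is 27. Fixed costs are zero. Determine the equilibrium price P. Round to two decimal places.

Willow's profit: π_W = (91 - Q)q_W - (25q_W). Setting ∂π_W/∂q_W = 0: 66 - 2q_W - (q_G) = 0.
Granite's profit: π_G = (91 - Q)q_G - (27q_G). Setting ∂π_G/∂q_G = 0: 64 - 2q_G - (q_W) = 0.
Best responses: q_W = (66 - q_G)/2, q_G = (64 - q_W)/2.
Substituting one into the other gives q_W = 68/3 and q_G = 62/3.
Total output Q = 130/3, so price P = 91 - 130/3 = 143/3.

47.67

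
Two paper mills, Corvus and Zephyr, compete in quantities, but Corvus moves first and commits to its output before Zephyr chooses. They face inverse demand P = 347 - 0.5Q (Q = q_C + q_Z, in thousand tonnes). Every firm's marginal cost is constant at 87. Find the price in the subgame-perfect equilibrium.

152

Solve by backward induction. Given q_C, the follower Zephyr maximises π_Z = (347 - (1/2)q_C - (1/2)q_Z)q_Z - 87q_Z.
Follower FOC: 260 - (1/2)q_C - q_Z = 0, so q_Z(q_C) = (260 - (1/2)q_C).
The leader anticipates this reaction. Substituting into P = 347 - 0.5Q gives P = 217 - (1/4)q_C, so π_C = (217 - (1/4)q_C)q_C - 87q_C.
Leader FOC: 130 - (1/2)q_C = 0, so q_C = 260.
Then q_Z = (260 - (1/2)·260) = 130.
Total output Q = 390, so price P = 347 - (1/2)·390 = 152.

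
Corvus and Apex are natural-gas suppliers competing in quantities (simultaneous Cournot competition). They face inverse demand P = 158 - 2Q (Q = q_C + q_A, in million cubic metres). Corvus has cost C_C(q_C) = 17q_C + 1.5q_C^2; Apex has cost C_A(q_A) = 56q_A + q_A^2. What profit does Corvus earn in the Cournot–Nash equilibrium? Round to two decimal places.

Corvus's profit: π_C = (158 - 2Q)q_C - (17q_C + (3/2)q_C²). Setting ∂π_C/∂q_C = 0: 141 - 7q_C - 2(q_A) = 0.
Apex's profit: π_A = (158 - 2Q)q_A - (56q_A + q_A²). Setting ∂π_A/∂q_A = 0: 102 - 6q_A - 2(q_C) = 0.
Best responses: q_C = (141 - 2q_A)/7, q_A = (102 - 2q_C)/6.
Substituting one into the other gives q_C = 321/19 and q_A = 216/19.
Price P = 158 - 2·(537/19) = 1928/19.
Corvus's profit: (1928/19)·(321/19) - 17·(321/19) - (3/2)(321/19)² = 999.0125.

999.01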